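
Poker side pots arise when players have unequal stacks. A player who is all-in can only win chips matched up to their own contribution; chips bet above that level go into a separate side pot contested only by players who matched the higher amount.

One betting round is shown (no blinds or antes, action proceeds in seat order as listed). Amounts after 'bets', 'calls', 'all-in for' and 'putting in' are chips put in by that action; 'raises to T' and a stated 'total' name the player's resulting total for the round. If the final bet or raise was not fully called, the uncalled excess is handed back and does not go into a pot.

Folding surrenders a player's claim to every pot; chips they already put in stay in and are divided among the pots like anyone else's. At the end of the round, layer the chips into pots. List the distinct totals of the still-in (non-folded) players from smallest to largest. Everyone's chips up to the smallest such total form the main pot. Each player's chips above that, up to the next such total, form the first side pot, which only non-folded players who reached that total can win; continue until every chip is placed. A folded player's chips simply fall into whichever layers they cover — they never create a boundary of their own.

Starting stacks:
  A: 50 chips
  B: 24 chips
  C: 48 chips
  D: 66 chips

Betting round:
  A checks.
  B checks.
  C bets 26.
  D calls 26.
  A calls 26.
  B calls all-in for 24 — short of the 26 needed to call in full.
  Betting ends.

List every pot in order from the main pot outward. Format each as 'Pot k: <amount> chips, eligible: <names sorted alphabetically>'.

Contributions: A=26, B=24, C=26, D=26
Pot levels (distinct totals of non-folded players): 24, 26
Layer 1-24: 24 each from A, B, C, D = 24*4 = 96 chips; eligible A, B, C, D
Layer 25-26: 2 each from A, C, D = 2*3 = 6 chips; eligible A, C, D

Pot 1: 96 chips, eligible: A, B, C, D
Pot 2: 6 chips, eligible: A, C, D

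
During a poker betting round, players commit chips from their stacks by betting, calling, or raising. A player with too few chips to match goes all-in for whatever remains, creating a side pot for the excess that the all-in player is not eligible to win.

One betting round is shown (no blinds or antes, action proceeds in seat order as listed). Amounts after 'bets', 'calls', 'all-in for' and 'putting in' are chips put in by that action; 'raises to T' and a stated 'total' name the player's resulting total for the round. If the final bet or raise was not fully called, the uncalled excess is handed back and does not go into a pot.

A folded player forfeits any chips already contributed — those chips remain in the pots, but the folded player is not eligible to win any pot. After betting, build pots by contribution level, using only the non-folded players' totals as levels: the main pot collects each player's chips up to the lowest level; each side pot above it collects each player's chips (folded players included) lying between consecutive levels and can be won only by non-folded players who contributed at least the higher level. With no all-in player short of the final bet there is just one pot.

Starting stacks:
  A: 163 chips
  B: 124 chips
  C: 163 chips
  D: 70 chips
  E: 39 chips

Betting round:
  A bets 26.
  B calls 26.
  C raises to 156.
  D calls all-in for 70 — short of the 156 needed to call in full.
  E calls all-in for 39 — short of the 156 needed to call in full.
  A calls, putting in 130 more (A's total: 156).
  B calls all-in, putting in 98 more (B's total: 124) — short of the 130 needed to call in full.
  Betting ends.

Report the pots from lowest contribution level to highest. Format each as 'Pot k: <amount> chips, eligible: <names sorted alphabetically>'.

Contributions: A=156, B=124, C=156, D=70, E=39
Pot levels (distinct totals of non-folded players): 39, 70, 124, 156
Layer 1-39: 39 each from A, B, C, D, E = 39*5 = 195 chips; eligible A, B, C, D, E
Layer 40-70: 31 each from A, B, C, D = 31*4 = 124 chips; eligible A, B, C, D
Layer 71-124: 54 each from A, B, C = 54*3 = 162 chips; eligible A, B, C
Layer 125-156: 32 each from A, C = 32*2 = 64 chips; eligible A, C

Pot 1: 195 chips, eligible: A, B, C, D, E
Pot 2: 124 chips, eligible: A, B, C, D
Pot 3: 162 chips, eligible: A, B, C
Pot 4: 64 chips, eligible: A, C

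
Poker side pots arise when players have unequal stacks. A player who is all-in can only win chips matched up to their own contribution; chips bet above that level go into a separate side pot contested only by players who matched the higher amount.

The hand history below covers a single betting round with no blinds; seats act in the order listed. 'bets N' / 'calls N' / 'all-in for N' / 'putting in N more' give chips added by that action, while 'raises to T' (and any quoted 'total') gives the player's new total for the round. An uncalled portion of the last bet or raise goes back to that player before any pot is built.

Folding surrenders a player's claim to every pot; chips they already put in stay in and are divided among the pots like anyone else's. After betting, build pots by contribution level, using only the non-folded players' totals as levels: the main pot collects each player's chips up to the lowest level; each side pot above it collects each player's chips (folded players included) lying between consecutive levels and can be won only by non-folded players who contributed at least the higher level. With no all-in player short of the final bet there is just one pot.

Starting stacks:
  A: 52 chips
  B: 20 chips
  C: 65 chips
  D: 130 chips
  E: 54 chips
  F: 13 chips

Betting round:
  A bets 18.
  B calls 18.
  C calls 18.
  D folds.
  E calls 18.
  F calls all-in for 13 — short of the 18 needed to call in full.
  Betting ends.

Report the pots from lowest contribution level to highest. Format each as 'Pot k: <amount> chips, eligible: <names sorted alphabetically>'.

Contributions: A=18, B=18, C=18, E=18, F=13
Folded: D
Pot levels (distinct totals of non-folded players): 13, 18
Layer 1-13: 13 each from A, B, C, E, F = 13*5 = 65 chips; eligible A, B, C, E, F
Layer 14-18: 5 each from A, B, C, E = 5*4 = 20 chips; eligible A, B, C, E

Pot 1: 65 chips, eligible: A, B, C, E, F
Pot 2: 20 chips, eligible: A, B, C, E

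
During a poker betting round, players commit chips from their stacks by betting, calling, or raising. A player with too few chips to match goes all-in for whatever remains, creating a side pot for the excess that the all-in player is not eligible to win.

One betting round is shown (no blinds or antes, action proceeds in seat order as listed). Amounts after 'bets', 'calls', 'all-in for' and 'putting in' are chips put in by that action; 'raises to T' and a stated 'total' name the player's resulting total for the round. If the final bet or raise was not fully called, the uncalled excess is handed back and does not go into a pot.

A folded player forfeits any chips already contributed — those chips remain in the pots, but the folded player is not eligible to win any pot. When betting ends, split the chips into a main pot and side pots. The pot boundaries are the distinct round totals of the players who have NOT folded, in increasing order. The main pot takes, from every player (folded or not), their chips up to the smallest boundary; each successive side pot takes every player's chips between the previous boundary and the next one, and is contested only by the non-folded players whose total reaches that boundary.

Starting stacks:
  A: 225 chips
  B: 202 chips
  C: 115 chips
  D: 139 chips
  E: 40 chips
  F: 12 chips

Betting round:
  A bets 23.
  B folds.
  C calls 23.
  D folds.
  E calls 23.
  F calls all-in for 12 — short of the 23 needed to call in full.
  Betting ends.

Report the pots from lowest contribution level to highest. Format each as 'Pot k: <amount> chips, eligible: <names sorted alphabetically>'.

Contributions: A=23, C=23, E=23, F=12
Folded: B, D
Pot levels (distinct totals of non-folded players): 12, 23
Layer 1-12: 12 each from A, C, E, F = 12*4 = 48 chips; eligible A, C, E, F
Layer 13-23: 11 each from A, C, E = 11*3 = 33 chips; eligible A, C, E

Pot 1: 48 chips, eligible: A, C, E, F
Pot 2: 33 chips, eligible: A, C, E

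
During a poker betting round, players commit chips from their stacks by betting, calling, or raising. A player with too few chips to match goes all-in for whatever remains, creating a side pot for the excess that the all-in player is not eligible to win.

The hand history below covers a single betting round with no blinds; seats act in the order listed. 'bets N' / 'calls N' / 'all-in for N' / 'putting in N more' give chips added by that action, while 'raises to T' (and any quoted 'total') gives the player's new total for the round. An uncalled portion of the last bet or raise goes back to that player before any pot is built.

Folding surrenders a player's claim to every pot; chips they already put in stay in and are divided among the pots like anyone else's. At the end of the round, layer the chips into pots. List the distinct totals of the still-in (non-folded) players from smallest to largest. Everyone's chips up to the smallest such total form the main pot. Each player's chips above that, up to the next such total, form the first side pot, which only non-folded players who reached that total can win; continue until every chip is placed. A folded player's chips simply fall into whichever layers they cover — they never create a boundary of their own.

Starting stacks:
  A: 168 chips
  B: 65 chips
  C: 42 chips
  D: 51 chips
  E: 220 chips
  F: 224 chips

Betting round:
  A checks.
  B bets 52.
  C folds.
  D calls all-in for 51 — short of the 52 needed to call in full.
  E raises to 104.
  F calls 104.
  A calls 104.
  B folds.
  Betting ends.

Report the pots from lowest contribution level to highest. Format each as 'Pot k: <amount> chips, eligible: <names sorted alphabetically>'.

Contributions: A=104, B=52, D=51, E=104, F=104
Folded: B, C
Pot levels (distinct totals of non-folded players): 51, 104
Layer 1-51: 51 each from A, B, D, E, F = 51*5 = 255 chips; eligible A, D, E, F
Layer 52-104: A 53 + B 1 + E 53 + F 53 = 160 chips; eligible A, E, F

Pot 1: 255 chips, eligible: A, D, E, F
Pot 2: 160 chips, eligible: A, E, F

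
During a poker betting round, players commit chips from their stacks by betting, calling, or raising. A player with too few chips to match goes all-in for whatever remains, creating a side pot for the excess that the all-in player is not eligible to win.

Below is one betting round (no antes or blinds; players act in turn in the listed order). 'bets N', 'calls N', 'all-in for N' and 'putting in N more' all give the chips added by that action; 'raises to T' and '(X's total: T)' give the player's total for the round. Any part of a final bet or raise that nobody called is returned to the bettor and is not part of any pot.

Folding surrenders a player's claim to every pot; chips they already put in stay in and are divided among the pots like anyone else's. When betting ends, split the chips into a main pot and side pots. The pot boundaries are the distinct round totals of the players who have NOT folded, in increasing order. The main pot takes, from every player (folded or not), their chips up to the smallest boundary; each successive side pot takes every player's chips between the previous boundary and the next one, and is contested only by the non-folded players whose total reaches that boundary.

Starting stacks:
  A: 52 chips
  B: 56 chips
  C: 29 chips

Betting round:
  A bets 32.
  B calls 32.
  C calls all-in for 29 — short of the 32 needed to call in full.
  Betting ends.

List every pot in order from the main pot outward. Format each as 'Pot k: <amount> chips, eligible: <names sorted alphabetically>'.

Contributions: A=32, B=32, C=29
Pot levels (distinct totals of non-folded players): 29, 32
Layer 1-29: 29 each from A, B, C = 29*3 = 87 chips; eligible A, B, C
Layer 30-32: 3 each from A, B = 3*2 = 6 chips; eligible A, B

Pot 1: 87 chips, eligible: A, B, C
Pot 2: 6 chips, eligible: A, B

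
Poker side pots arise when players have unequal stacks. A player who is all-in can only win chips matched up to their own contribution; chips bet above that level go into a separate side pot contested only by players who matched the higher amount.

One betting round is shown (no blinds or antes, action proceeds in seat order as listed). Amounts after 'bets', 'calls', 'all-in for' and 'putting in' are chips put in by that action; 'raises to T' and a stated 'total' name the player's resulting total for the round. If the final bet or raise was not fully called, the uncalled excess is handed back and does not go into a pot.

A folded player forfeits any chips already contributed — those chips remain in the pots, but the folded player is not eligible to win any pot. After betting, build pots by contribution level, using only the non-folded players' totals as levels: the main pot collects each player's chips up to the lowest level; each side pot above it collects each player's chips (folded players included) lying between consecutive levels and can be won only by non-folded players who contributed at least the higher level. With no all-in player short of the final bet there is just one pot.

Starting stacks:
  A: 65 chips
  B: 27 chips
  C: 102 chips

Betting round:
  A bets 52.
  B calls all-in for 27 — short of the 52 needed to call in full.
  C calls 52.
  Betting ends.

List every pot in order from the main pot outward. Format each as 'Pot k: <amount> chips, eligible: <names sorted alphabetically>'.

Pot 1: 81 chips, eligible: A, B, C
Pot 2: 50 chips, eligible: A, C

Derivation:
Contributions: A=52, B=27, C=52
Pot levels (distinct totals of non-folded players): 27, 52
Layer 1-27: 27 each from A, B, C = 27*3 = 81 chips; eligible A, B, C
Layer 28-52: 25 each from A, C = 25*2 = 50 chips; eligible A, C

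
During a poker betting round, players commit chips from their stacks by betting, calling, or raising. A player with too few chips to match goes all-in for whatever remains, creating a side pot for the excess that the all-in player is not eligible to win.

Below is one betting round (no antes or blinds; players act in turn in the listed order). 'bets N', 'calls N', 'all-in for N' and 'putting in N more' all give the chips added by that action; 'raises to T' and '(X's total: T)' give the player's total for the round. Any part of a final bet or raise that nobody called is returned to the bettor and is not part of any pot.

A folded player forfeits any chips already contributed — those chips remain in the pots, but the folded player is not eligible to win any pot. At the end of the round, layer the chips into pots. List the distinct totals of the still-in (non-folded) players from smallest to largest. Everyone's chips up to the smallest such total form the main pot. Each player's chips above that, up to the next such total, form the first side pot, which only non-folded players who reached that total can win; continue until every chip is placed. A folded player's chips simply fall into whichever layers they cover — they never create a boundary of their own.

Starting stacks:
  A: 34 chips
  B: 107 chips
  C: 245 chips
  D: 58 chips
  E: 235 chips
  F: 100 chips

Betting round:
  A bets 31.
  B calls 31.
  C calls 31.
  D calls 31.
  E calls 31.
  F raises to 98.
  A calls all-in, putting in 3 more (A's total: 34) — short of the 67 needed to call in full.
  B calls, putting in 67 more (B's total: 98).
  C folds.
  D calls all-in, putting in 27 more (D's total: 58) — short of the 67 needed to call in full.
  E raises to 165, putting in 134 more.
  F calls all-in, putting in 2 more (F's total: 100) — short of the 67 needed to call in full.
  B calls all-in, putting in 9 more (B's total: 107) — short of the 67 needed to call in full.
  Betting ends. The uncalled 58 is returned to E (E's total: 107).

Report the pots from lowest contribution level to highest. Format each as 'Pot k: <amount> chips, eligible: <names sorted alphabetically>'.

Contributions (after 58 returned to E): A=34, B=107, C=31, D=58, E=107, F=100
Folded: C
Pot levels (distinct totals of non-folded players): 34, 58, 100, 107
Layer 1-34: A 34 + B 34 + C 31 + D 34 + E 34 + F 34 = 201 chips; eligible A, B, D, E, F
Layer 35-58: 24 each from B, D, E, F = 24*4 = 96 chips; eligible B, D, E, F
Layer 59-100: 42 each from B, E, F = 42*3 = 126 chips; eligible B, E, F
Layer 101-107: 7 each from B, E = 7*2 = 14 chips; eligible B, E

Pot 1: 201 chips, eligible: A, B, D, E, F
Pot 2: 96 chips, eligible: B, D, E, F
Pot 3: 126 chips, eligible: B, E, F
Pot 4: 14 chips, eligible: B, E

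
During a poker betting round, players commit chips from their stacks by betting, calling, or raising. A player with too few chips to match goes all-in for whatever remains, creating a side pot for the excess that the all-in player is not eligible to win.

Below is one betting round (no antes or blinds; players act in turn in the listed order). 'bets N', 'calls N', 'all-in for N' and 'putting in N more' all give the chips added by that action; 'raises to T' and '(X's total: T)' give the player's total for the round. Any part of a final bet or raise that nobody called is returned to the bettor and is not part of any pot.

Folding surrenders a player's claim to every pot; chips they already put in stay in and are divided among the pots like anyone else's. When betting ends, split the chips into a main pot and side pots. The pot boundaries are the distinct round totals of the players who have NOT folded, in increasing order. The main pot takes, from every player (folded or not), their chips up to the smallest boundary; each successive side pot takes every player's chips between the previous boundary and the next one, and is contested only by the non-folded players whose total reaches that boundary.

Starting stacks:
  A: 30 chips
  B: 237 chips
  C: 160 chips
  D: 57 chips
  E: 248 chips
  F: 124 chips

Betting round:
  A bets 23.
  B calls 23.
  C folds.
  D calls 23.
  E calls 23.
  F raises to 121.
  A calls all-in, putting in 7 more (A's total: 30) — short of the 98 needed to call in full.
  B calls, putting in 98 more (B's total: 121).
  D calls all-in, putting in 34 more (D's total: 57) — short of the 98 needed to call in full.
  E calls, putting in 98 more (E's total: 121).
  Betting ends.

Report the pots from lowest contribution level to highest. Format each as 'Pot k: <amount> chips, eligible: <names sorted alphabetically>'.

Contributions: A=30, B=121, D=57, E=121, F=121
Folded: C
Pot levels (distinct totals of non-folded players): 30, 57, 121
Layer 1-30: 30 each from A, B, D, E, F = 30*5 = 150 chips; eligible A, B, D, E, F
Layer 31-57: 27 each from B, D, E, F = 27*4 = 108 chips; eligible B, D, E, F
Layer 58-121: 64 each from B, E, F = 64*3 = 192 chips; eligible B, E, F

Pot 1: 150 chips, eligible: A, B, D, E, F
Pot 2: 108 chips, eligible: B, D, E, F
Pot 3: 192 chips, eligible: B, E, F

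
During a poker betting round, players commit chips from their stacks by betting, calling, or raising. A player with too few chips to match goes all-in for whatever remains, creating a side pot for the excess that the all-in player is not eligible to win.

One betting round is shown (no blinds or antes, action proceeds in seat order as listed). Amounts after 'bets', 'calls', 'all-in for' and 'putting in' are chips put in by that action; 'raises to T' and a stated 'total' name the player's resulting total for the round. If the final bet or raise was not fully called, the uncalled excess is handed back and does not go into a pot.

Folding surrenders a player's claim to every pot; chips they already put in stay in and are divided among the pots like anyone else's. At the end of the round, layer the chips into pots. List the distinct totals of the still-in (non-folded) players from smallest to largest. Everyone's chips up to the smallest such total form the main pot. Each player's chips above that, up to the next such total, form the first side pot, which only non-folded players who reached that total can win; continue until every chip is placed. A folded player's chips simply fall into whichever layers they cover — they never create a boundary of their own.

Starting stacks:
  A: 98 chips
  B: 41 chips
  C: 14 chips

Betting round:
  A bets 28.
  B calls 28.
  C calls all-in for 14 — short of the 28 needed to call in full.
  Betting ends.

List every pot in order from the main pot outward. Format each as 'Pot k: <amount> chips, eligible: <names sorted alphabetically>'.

Pot 1: 42 chips, eligible: A, B, C
Pot 2: 28 chips, eligible: A, B

Derivation:
Contributions: A=28, B=28, C=14
Pot levels (distinct totals of non-folded players): 14, 28
Layer 1-14: 14 each from A, B, C = 14*3 = 42 chips; eligible A, B, C
Layer 15-28: 14 each from A, B = 14*2 = 28 chips; eligible A, B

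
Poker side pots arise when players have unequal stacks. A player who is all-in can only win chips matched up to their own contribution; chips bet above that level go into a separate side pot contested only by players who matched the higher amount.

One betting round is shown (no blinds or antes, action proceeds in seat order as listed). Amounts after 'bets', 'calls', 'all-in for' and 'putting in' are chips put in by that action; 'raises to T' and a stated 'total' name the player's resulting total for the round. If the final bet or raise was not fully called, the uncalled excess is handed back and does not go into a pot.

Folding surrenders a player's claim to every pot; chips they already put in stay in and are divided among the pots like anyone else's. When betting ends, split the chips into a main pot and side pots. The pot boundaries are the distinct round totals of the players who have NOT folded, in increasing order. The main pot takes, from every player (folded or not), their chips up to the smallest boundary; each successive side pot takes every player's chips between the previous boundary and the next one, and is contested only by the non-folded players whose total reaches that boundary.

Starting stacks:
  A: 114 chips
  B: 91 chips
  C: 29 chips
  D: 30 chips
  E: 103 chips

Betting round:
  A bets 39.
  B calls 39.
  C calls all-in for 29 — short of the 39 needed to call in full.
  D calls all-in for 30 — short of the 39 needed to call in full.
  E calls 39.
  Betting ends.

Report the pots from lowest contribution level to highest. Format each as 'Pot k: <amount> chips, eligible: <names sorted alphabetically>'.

Pot 1: 145 chips, eligible: A, B, C, D, E
Pot 2: 4 chips, eligible: A, B, D, E
Pot 3: 27 chips, eligible: A, B, E

Derivation:
Contributions: A=39, B=39, C=29, D=30, E=39
Pot levels (distinct totals of non-folded players): 29, 30, 39
Layer 1-29: 29 each from A, B, C, D, E = 29*5 = 145 chips; eligible A, B, C, D, E
Layer 30-30: 1 each from A, B, D, E = 1*4 = 4 chips; eligible A, B, D, E
Layer 31-39: 9 each from A, B, E = 9*3 = 27 chips; eligible A, B, E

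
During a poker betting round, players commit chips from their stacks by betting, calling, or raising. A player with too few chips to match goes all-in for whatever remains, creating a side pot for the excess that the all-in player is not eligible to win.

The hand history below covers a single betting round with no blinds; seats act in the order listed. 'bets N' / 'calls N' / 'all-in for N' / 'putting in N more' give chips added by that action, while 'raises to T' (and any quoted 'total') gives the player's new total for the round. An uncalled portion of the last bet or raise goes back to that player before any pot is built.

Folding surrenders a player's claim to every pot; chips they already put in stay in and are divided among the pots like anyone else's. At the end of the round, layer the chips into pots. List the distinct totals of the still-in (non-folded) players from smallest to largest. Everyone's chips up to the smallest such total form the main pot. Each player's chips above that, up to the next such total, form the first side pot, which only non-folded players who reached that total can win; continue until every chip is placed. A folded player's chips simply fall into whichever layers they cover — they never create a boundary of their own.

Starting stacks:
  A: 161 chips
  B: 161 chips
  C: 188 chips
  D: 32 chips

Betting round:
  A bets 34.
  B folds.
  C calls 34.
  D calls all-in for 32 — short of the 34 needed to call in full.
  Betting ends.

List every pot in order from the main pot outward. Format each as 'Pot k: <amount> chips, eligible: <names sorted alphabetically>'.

Pot 1: 96 chips, eligible: A, C, D
Pot 2: 4 chips, eligible: A, C

Derivation:
Contributions: A=34, C=34, D=32
Folded: B
Pot levels (distinct totals of non-folded players): 32, 34
Layer 1-32: 32 each from A, C, D = 32*3 = 96 chips; eligible A, C, D
Layer 33-34: 2 each from A, C = 2*2 = 4 chips; eligible A, C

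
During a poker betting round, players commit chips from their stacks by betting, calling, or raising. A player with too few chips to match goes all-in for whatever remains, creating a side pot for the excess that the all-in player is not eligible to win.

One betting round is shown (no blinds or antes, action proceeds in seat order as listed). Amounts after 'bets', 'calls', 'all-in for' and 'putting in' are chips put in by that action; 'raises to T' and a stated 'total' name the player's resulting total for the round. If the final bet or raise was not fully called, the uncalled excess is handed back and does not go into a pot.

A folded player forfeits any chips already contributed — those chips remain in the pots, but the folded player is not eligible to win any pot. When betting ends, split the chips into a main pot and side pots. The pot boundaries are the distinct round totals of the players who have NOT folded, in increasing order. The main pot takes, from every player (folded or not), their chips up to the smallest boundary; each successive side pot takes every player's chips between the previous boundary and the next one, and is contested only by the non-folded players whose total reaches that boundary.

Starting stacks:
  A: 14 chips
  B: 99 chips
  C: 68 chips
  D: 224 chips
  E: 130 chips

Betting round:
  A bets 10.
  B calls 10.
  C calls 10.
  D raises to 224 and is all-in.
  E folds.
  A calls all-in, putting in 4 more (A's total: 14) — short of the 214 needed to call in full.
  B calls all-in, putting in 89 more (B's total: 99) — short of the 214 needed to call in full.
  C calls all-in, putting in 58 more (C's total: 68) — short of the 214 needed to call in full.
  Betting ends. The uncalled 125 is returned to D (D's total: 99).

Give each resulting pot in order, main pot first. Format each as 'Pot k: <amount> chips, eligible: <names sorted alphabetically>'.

Pot 1: 56 chips, eligible: A, B, C, D
Pot 2: 162 chips, eligible: B, C, D
Pot 3: 62 chips, eligible: B, D

Derivation:
Contributions (after 125 returned to D): A=14, B=99, C=68, D=99
Folded: E
Pot levels (distinct totals of non-folded players): 14, 68, 99
Layer 1-14: 14 each from A, B, C, D = 14*4 = 56 chips; eligible A, B, C, D
Layer 15-68: 54 each from B, C, D = 54*3 = 162 chips; eligible B, C, D
Layer 69-99: 31 each from B, D = 31*2 = 62 chips; eligible B, D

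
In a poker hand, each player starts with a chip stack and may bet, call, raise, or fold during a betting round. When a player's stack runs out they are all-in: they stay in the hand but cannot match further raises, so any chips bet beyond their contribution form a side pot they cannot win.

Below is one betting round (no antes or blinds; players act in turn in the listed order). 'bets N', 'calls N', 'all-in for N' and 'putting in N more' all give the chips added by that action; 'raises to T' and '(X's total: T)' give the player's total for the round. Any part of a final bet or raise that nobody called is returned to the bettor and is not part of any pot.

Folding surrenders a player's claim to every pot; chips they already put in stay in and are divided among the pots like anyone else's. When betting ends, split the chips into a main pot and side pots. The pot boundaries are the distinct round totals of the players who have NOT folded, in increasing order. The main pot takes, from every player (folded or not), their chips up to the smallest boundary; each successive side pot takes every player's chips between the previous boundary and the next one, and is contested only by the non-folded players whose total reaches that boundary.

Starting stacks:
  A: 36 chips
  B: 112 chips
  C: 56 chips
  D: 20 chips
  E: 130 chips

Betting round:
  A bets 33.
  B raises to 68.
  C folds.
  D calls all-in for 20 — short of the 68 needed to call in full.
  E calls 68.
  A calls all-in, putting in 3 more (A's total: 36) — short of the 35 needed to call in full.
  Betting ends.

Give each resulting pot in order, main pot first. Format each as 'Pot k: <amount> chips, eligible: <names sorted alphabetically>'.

Contributions: A=36, B=68, D=20, E=68
Folded: C
Pot levels (distinct totals of non-folded players): 20, 36, 68
Layer 1-20: 20 each from A, B, D, E = 20*4 = 80 chips; eligible A, B, D, E
Layer 21-36: 16 each from A, B, E = 16*3 = 48 chips; eligible A, B, E
Layer 37-68: 32 each from B, E = 32*2 = 64 chips; eligible B, E

Pot 1: 80 chips, eligible: A, B, D, E
Pot 2: 48 chips, eligible: A, B, E
Pot 3: 64 chips, eligible: B, E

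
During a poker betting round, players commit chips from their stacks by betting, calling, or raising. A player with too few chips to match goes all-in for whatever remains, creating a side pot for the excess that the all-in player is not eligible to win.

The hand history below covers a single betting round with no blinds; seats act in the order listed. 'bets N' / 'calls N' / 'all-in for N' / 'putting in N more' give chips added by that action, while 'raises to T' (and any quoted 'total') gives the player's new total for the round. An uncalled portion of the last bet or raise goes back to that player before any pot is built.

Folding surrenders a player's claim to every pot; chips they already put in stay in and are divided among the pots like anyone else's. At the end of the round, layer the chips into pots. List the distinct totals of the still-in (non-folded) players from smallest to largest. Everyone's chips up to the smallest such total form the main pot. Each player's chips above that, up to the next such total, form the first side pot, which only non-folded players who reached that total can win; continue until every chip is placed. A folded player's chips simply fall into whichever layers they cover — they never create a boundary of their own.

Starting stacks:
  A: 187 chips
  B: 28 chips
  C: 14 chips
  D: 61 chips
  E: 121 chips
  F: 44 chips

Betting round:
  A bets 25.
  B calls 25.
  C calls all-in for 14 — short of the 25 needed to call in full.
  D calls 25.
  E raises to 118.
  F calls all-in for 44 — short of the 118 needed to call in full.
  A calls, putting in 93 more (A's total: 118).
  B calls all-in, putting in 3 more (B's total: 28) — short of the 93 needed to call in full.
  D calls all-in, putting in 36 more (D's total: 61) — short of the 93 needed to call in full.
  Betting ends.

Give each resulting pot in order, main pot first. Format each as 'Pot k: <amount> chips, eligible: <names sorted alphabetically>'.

Pot 1: 84 chips, eligible: A, B, C, D, E, F
Pot 2: 70 chips, eligible: A, B, D, E, F
Pot 3: 64 chips, eligible: A, D, E, F
Pot 4: 51 chips, eligible: A, D, E
Pot 5: 114 chips, eligible: A, E

Derivation:
Contributions: A=118, B=28, C=14, D=61, E=118, F=44
Pot levels (distinct totals of non-folded players): 14, 28, 44, 61, 118
Layer 1-14: 14 each from A, B, C, D, E, F = 14*6 = 84 chips; eligible A, B, C, D, E, F
Layer 15-28: 14 each from A, B, D, E, F = 14*5 = 70 chips; eligible A, B, D, E, F
Layer 29-44: 16 each from A, D, E, F = 16*4 = 64 chips; eligible A, D, E, F
Layer 45-61: 17 each from A, D, E = 17*3 = 51 chips; eligible A, D, E
Layer 62-118: 57 each from A, E = 57*2 = 114 chips; eligible A, E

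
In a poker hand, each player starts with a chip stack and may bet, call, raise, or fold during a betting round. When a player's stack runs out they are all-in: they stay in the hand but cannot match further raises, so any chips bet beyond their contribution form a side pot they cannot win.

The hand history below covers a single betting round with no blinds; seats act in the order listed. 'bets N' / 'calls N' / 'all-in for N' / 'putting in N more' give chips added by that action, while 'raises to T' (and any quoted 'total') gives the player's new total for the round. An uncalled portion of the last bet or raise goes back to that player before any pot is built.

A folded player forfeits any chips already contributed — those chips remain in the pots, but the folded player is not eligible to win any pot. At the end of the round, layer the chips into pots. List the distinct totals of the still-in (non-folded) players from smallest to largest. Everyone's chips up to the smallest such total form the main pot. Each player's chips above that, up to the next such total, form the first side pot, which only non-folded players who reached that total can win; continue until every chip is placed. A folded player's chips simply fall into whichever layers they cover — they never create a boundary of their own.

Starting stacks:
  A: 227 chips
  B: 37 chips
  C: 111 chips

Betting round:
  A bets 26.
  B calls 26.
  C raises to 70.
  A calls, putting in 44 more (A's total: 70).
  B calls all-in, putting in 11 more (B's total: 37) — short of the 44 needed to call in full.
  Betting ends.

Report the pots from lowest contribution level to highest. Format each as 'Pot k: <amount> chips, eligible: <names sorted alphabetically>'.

Pot 1: 111 chips, eligible: A, B, C
Pot 2: 66 chips, eligible: A, C

Derivation:
Contributions: A=70, B=37, C=70
Pot levels (distinct totals of non-folded players): 37, 70
Layer 1-37: 37 each from A, B, C = 37*3 = 111 chips; eligible A, B, C
Layer 38-70: 33 each from A, C = 33*2 = 66 chips; eligible A, C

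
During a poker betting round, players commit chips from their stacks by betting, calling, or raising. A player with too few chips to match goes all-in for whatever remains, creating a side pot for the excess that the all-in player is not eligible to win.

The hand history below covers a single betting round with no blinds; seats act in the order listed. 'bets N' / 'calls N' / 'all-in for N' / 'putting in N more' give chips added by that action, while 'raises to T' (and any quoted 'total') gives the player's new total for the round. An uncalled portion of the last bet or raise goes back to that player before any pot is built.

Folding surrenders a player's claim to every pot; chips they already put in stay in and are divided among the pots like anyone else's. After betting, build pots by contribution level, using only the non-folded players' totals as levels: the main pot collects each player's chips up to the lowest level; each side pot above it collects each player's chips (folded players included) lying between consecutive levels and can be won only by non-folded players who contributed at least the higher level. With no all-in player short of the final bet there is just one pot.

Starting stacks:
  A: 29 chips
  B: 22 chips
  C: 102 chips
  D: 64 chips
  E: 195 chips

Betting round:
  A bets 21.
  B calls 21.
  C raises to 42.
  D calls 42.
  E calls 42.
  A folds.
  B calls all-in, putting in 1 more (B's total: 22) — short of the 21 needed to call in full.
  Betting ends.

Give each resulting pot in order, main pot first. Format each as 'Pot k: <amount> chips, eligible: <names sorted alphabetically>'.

Pot 1: 109 chips, eligible: B, C, D, E
Pot 2: 60 chips, eligible: C, D, E

Derivation:
Contributions: A=21, B=22, C=42, D=42, E=42
Folded: A
Pot levels (distinct totals of non-folded players): 22, 42
Layer 1-22: A 21 + B 22 + C 22 + D 22 + E 22 = 109 chips; eligible B, C, D, E
Layer 23-42: 20 each from C, D, E = 20*3 = 60 chips; eligible C, D, E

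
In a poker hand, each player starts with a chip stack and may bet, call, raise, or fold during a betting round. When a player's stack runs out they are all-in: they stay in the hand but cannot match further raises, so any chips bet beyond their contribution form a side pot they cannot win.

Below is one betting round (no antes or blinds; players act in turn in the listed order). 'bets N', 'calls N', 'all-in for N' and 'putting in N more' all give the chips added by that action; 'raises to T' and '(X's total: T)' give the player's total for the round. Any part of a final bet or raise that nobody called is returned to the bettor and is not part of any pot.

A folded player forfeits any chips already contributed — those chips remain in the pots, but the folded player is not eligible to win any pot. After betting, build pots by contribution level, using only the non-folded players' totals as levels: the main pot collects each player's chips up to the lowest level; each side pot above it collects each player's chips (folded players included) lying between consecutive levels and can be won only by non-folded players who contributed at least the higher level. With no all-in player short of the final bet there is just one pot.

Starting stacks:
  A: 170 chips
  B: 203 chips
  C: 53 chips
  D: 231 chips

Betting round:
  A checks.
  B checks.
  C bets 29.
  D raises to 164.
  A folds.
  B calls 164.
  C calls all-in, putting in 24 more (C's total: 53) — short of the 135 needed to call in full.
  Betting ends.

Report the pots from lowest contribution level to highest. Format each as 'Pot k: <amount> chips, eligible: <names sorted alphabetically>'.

Contributions: B=164, C=53, D=164
Folded: A
Pot levels (distinct totals of non-folded players): 53, 164
Layer 1-53: 53 each from B, C, D = 53*3 = 159 chips; eligible B, C, D
Layer 54-164: 111 each from B, D = 111*2 = 222 chips; eligible B, D

Pot 1: 159 chips, eligible: B, C, D
Pot 2: 222 chips, eligible: B, D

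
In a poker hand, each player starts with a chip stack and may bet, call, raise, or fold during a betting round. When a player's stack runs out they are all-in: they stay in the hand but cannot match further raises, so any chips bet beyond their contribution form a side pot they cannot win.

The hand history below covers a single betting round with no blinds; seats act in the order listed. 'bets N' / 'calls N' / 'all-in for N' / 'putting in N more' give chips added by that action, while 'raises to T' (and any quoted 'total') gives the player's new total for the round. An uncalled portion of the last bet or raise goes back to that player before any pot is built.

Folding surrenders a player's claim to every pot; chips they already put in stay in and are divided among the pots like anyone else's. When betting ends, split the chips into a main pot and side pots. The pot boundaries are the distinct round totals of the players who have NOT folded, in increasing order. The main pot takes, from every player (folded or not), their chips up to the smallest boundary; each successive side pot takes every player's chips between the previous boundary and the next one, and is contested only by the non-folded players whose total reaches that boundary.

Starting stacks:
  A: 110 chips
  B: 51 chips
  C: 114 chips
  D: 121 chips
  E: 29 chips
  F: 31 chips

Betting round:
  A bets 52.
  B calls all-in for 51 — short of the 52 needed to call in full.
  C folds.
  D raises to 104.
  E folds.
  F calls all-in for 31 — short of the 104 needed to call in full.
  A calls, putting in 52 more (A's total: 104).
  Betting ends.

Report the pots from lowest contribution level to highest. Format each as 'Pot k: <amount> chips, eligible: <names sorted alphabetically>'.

Pot 1: 124 chips, eligible: A, B, D, F
Pot 2: 60 chips, eligible: A, B, D
Pot 3: 106 chips, eligible: A, D

Derivation:
Contributions: A=104, B=51, D=104, F=31
Folded: C, E
Pot levels (distinct totals of non-folded players): 31, 51, 104
Layer 1-31: 31 each from A, B, D, F = 31*4 = 124 chips; eligible A, B, D, F
Layer 32-51: 20 each from A, B, D = 20*3 = 60 chips; eligible A, B, D
Layer 52-104: 53 each from A, D = 53*2 = 106 chips; eligible A, D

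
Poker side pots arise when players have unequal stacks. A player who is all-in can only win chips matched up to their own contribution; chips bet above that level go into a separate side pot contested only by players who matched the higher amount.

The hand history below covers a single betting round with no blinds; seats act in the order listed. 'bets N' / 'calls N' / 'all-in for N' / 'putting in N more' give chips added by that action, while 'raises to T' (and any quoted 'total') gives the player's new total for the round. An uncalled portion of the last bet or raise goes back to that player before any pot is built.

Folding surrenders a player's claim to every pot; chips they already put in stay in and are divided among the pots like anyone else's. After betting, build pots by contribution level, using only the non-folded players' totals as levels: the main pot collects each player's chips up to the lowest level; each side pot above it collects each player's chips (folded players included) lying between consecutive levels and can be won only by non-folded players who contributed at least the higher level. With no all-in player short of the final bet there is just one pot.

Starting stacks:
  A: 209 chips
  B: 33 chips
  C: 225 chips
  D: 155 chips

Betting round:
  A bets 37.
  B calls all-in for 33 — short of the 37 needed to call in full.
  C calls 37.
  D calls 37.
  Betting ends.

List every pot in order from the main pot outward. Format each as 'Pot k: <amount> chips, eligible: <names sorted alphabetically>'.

Pot 1: 132 chips, eligible: A, B, C, D
Pot 2: 12 chips, eligible: A, C, D

Derivation:
Contributions: A=37, B=33, C=37, D=37
Pot levels (distinct totals of non-folded players): 33, 37
Layer 1-33: 33 each from A, B, C, D = 33*4 = 132 chips; eligible A, B, C, D
Layer 34-37: 4 each from A, C, D = 4*3 = 12 chips; eligible A, C, D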